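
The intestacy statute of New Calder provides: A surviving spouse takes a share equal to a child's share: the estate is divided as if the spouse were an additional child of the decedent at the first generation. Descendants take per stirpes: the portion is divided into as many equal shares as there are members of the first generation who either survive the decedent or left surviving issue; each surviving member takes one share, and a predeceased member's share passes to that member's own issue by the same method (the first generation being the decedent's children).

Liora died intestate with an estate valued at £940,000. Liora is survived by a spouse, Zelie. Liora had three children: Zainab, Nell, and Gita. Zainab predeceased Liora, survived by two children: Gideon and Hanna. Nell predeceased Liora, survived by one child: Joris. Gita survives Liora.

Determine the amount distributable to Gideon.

The spouse counts as an additional share at the children's level, so there are 4 primary shares of £235,000. Zelie takes one such share (£235,000).
The children's combined portion (£705,000) is divided into 3 shares of £235,000: Gita takes £235,000; Zainab's £235,000 share passes to Zainab's issue; Nell's £235,000 share passes to Nell's issue.
Zainab's share (£235,000) is divided into 2 shares of £117,500: Gideon and Hanna each take £117,500.
Nell's share (£235,000) passes entirely to Joris.

Gideon receives £117,500.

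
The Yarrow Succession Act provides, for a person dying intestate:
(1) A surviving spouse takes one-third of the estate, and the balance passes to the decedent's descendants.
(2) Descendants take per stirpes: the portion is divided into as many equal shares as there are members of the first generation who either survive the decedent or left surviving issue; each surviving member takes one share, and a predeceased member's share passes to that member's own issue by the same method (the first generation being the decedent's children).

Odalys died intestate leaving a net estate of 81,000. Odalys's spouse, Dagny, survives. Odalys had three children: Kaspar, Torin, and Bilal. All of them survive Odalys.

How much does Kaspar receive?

Dagny takes one-third of 81,000 = 27,000. The remaining 54,000 passes to the descendants.
The descendants' portion (54,000) is divided into 3 shares of 18,000: Kaspar, Torin, and Bilal each take 18,000.

Kaspar receives 18,000.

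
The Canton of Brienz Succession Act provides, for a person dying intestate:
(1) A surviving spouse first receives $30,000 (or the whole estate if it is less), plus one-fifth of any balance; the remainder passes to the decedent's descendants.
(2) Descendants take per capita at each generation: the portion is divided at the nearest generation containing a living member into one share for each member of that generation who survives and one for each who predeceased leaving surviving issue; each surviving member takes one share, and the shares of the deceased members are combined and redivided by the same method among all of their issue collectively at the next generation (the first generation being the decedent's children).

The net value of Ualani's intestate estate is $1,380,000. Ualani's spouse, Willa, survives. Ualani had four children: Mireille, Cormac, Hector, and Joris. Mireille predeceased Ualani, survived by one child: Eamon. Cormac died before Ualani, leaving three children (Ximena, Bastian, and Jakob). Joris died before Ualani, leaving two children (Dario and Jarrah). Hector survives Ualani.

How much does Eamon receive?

Eamon receives $135,000.

Willa first takes $30,000, leaving a balance of $1,350,000. Willa then takes one-fifth of the balance ($270,000), for a total of $300,000. The remaining $1,080,000 passes to the descendants.
The descendants' portion ($1,080,000) is divided at the children's generation into 4 shares of $270,000. Hector takes $270,000. The 3 shares of the deceased (Mireille, Cormac, and Joris) are combined into a pool of $810,000.
That pool ($810,000) is divided at the grandchildren's generation equally among Eamon, Ximena, Bastian, Jakob, Dario, and Jarrah: $135,000 each.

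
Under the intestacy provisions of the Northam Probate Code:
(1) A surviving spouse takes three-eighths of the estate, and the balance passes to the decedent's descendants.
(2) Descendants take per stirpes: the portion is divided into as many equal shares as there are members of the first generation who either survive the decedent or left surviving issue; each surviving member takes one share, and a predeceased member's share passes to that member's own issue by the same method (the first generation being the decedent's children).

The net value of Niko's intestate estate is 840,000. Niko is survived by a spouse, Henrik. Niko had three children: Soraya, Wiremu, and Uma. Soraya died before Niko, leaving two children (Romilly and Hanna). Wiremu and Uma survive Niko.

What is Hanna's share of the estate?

Henrik takes three-eighths of 840,000 = 315,000. The remaining 525,000 passes to the descendants.
The descendants' portion (525,000) is divided into 3 shares of 175,000: Wiremu and Uma each take 175,000; Soraya's 175,000 share passes to Soraya's issue.
Soraya's share (175,000) is divided into 2 shares of 87,500: Romilly and Hanna each take 87,500.

Hanna receives 87,500.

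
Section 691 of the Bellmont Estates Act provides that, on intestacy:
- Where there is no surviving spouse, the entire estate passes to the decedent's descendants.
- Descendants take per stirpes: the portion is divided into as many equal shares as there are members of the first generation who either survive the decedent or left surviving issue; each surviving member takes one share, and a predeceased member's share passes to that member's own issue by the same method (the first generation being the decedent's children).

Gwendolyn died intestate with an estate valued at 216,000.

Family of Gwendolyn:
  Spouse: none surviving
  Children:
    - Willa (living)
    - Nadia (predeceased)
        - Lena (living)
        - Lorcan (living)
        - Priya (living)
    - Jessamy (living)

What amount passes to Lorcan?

The entire 216,000 passes to the descendants.
That amount (216,000) is divided into 3 shares of 72,000: Willa and Jessamy each take 72,000; Nadia's 72,000 share passes to Nadia's issue.
Nadia's share (72,000) is divided into 3 shares of 24,000: Lena, Lorcan, and Priya each take 24,000.

Lorcan receives 24,000.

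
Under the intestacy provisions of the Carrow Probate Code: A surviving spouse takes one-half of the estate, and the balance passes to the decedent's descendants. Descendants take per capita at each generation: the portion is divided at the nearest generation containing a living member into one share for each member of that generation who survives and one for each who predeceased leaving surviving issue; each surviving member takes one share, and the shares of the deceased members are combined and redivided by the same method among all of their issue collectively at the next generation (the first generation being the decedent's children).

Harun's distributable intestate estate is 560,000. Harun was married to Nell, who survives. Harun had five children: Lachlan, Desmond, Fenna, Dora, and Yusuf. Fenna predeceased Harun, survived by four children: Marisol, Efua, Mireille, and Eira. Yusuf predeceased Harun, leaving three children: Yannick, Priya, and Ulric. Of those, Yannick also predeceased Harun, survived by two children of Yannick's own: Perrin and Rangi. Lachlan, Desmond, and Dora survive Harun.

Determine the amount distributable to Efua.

Efua receives 16,000.

Nell takes one-half of 560,000 = 280,000. The remaining 280,000 passes to the descendants.
The descendants' portion (280,000) is divided at the children's generation into 5 shares of 56,000. Lachlan, Desmond, and Dora each take 56,000. The 2 shares of the deceased (Fenna and Yusuf) are combined into a pool of 112,000.
That pool (112,000) is divided at the grandchildren's generation into 7 shares of 16,000. Marisol, Efua, Mireille, Eira, Priya, and Ulric each take 16,000. The remaining share for the deceased Yannick (16,000) is carried to the next generation.
That pool (16,000) is divided at the great-grandchildren's generation equally among Perrin and Rangi: 8,000 each.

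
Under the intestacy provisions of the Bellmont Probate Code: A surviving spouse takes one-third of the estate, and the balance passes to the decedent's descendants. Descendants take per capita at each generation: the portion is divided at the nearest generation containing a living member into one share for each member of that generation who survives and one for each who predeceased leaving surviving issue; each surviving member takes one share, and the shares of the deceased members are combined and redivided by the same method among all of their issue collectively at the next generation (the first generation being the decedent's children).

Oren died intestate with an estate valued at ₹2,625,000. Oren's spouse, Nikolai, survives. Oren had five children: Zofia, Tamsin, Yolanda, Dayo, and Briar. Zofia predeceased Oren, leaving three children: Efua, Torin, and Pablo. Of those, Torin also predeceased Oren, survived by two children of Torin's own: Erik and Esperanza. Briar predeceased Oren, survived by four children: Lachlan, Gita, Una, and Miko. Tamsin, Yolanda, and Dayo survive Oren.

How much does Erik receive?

Nikolai takes one-third of ₹2,625,000 = ₹875,000. The remaining ₹1,750,000 passes to the descendants.
The descendants' portion (₹1,750,000) is divided at the children's generation into 5 shares of ₹350,000. Tamsin, Yolanda, and Dayo each take ₹350,000. The 2 shares of the deceased (Zofia and Briar) are combined into a pool of ₹700,000.
That pool (₹700,000) is divided at the grandchildren's generation into 7 shares of ₹100,000. Efua, Pablo, Lachlan, Gita, Una, and Miko each take ₹100,000. The remaining share for the deceased Torin (₹100,000) is carried to the next generation.
That pool (₹100,000) is divided at the great-grandchildren's generation equally among Erik and Esperanza: ₹50,000 each.

Erik receives ₹50,000.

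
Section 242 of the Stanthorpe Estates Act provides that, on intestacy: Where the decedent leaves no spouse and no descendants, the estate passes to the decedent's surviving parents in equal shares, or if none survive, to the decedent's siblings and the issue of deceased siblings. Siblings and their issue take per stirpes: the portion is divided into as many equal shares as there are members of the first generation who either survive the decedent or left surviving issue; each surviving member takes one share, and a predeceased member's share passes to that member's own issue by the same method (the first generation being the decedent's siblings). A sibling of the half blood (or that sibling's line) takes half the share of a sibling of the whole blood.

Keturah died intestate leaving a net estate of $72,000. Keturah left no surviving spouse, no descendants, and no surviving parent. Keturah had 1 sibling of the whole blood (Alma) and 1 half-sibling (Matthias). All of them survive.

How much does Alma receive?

Alma receives $48,000.

The entire $72,000 passes to the siblings and their issue.
Counting each half-blood sibling's line as half a unit, there are 3/2 units in $72,000, so one unit is $48,000. Whole-blood lines (Alma) take $48,000 each; half-blood lines (Matthias) take $24,000 each.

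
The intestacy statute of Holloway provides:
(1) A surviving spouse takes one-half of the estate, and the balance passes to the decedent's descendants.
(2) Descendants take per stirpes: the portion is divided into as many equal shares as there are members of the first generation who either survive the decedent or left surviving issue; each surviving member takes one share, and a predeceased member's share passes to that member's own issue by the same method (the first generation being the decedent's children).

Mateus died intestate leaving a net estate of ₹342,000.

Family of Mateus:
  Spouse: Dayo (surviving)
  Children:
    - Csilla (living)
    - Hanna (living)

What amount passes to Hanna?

Hanna receives ₹85,500.

Dayo takes one-half of ₹342,000 = ₹171,000. The remaining ₹171,000 passes to the descendants.
The descendants' portion (₹171,000) is divided into 2 shares of ₹85,500: Csilla and Hanna each take ₹85,500.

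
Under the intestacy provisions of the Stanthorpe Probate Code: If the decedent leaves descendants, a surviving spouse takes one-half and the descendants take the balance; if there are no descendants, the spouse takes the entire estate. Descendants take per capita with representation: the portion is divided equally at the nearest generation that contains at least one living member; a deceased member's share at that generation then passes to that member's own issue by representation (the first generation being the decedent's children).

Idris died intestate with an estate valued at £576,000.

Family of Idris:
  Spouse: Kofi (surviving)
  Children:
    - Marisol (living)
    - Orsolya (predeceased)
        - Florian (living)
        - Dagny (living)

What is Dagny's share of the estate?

Dagny receives £72,000.

Kofi takes one-half of £576,000 = £288,000. The remaining £288,000 passes to the descendants.
The descendants' portion (£288,000) is divided into 2 shares of £144,000: Marisol takes £144,000; Orsolya's £144,000 share passes to Orsolya's issue.
Orsolya's share (£144,000) is divided into 2 shares of £72,000: Florian and Dagny each take £72,000.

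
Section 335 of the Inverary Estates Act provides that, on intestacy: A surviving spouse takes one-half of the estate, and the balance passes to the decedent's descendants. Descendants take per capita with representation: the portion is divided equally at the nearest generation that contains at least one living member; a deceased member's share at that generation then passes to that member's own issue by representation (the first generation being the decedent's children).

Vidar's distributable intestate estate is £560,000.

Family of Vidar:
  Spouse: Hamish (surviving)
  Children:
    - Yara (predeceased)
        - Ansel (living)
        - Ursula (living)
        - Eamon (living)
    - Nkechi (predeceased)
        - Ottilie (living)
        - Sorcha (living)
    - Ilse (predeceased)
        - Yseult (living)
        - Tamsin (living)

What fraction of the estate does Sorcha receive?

Hamish takes one-half of £560,000 = £280,000. The remaining £280,000 passes to the descendants.
No child survives, so the initial division is made at the grandchildren's generation.
The descendants' portion (£280,000) is divided into 7 shares of £40,000: Ansel, Ursula, Eamon, Ottilie, Sorcha, Yseult, and Tamsin each take £40,000.

Sorcha receives 1/14 of the estate.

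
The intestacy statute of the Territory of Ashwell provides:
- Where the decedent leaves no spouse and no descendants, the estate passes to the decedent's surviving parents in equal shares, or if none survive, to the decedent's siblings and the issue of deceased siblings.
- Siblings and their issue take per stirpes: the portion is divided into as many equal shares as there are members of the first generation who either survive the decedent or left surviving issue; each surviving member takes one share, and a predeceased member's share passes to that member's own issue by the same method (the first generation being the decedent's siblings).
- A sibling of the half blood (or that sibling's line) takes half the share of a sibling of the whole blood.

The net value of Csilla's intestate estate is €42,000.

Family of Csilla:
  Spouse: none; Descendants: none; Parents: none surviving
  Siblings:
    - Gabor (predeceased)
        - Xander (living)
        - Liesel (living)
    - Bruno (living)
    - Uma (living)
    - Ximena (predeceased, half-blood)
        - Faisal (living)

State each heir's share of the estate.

Xander: €6,000; Liesel: €6,000; Bruno: €12,000; Uma: €12,000; Faisal: €6,000

The entire €42,000 passes to the siblings and their issue.
Counting each half-blood sibling's line as half a unit, there are 7/2 units in €42,000, so one unit is €12,000. Whole-blood lines (Gabor, Bruno, and Uma) take €12,000 each; half-blood lines (Ximena) take €6,000 each.
Gabor's share (€12,000) is divided into 2 shares of €6,000: Xander and Liesel each take €6,000.
Ximena's share (€6,000) passes entirely to Faisal.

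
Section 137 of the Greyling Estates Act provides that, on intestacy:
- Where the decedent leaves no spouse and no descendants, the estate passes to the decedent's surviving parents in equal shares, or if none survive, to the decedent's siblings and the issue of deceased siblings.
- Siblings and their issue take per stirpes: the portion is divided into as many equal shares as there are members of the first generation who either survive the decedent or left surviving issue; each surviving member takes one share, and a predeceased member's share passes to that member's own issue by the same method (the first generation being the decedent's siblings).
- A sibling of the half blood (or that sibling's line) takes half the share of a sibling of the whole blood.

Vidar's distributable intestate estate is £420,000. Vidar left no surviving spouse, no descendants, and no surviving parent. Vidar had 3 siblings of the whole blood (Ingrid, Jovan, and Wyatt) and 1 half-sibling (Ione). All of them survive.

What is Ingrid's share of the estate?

Ingrid receives £120,000.

The entire £420,000 passes to the siblings and their issue.
Counting each half-blood sibling's line as half a unit, there are 7/2 units in £420,000, so one unit is £120,000. Whole-blood lines (Ingrid, Jovan, and Wyatt) take £120,000 each; half-blood lines (Ione) take £60,000 each.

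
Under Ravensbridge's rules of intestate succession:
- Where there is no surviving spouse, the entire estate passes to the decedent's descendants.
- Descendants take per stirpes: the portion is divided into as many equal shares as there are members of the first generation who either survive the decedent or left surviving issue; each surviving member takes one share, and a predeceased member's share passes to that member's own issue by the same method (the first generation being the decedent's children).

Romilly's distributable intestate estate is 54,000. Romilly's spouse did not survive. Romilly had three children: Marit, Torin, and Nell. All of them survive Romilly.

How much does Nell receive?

The entire 54,000 passes to the descendants.
That amount (54,000) is divided into 3 shares of 18,000: Marit, Torin, and Nell each take 18,000.

Nell receives 18,000.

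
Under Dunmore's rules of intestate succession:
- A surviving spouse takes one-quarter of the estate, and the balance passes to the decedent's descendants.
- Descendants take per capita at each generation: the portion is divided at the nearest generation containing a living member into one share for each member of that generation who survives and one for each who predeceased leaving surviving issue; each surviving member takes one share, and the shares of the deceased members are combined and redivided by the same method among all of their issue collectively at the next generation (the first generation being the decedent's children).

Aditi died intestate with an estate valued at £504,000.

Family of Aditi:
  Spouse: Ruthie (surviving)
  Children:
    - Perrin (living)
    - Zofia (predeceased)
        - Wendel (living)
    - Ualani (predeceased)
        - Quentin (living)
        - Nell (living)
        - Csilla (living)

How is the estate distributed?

Ruthie takes one-quarter of £504,000 = £126,000. The remaining £378,000 passes to the descendants.
The descendants' portion (£378,000) is divided at the children's generation into 3 shares of £126,000. Perrin takes £126,000. The 2 shares of the deceased (Zofia and Ualani) are combined into a pool of £252,000.
That pool (£252,000) is divided at the grandchildren's generation equally among Wendel, Quentin, Nell, and Csilla: £63,000 each.

Ruthie: £126,000; Perrin: £126,000; Wendel: £63,000; Quentin: £63,000; Nell: £63,000; Csilla: £63,000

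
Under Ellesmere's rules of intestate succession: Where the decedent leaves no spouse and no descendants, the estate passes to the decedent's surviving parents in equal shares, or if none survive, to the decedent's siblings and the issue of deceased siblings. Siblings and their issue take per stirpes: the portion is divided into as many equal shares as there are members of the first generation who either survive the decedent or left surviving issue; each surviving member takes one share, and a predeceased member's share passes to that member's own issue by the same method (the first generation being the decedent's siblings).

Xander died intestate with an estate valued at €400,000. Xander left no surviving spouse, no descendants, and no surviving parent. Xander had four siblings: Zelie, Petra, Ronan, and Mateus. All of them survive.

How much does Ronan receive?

The entire €400,000 passes to the siblings and their issue.
That amount (€400,000) is divided into 4 shares of €100,000: Zelie, Petra, Ronan, and Mateus each take €100,000.

Ronan receives €100,000.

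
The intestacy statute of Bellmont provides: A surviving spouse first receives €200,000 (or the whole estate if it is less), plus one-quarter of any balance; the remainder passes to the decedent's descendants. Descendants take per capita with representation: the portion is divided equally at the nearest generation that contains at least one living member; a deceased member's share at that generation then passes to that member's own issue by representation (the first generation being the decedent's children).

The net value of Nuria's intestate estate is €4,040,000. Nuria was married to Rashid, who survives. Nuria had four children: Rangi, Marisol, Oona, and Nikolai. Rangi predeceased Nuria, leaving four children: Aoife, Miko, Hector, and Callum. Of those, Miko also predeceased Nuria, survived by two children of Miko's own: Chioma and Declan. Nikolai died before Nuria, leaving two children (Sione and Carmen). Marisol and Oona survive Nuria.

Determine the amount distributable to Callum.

Callum receives €180,000.

Rashid first takes €200,000, leaving a balance of €3,840,000. Rashid then takes one-quarter of the balance (€960,000), for a total of €1,160,000. The remaining €2,880,000 passes to the descendants.
The descendants' portion (€2,880,000) is divided into 4 shares of €720,000: Marisol and Oona each take €720,000; Rangi's €720,000 share passes to Rangi's issue; Nikolai's €720,000 share passes to Nikolai's issue.
Rangi's share (€720,000) is divided into 4 shares of €180,000: Aoife, Hector, and Callum each take €180,000; Miko's €180,000 share passes to Miko's issue.
Miko's share (€180,000) is divided into 2 shares of €90,000: Chioma and Declan each take €90,000.
Nikolai's share (€720,000) is divided into 2 shares of €360,000: Sione and Carmen each take €360,000.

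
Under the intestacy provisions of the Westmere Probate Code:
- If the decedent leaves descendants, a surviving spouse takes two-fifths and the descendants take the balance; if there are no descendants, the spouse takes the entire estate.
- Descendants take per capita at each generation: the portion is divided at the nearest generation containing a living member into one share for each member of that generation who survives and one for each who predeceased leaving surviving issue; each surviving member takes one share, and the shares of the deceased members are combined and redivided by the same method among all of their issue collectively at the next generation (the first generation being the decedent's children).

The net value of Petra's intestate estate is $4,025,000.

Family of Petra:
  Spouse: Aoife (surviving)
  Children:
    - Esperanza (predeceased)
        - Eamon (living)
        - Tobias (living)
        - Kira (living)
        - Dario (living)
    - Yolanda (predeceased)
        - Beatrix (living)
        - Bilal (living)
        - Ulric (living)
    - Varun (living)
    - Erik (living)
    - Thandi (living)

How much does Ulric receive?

Ulric receives $138,000.

Aoife takes two-fifths of $4,025,000 = $1,610,000. The remaining $2,415,000 passes to the descendants.
The descendants' portion ($2,415,000) is divided at the children's generation into 5 shares of $483,000. Varun, Erik, and Thandi each take $483,000. The 2 shares of the deceased (Esperanza and Yolanda) are combined into a pool of $966,000.
That pool ($966,000) is divided at the grandchildren's generation equally among Eamon, Tobias, Kira, Dario, Beatrix, Bilal, and Ulric: $138,000 each.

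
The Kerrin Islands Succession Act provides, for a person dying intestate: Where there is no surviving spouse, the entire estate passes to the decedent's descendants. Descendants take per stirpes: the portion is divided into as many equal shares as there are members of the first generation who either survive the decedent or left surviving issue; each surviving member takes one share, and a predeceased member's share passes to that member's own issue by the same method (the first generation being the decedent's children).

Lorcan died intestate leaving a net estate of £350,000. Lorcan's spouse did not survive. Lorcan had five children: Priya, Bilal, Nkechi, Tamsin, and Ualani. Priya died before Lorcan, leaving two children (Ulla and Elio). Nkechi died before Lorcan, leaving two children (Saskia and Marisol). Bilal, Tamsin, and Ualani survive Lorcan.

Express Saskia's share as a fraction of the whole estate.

Saskia receives 1/10 of the estate.

The entire £350,000 passes to the descendants.
That amount (£350,000) is divided into 5 shares of £70,000: Bilal, Tamsin, and Ualani each take £70,000; Priya's £70,000 share passes to Priya's issue; Nkechi's £70,000 share passes to Nkechi's issue.
Priya's share (£70,000) is divided into 2 shares of £35,000: Ulla and Elio each take £35,000.
Nkechi's share (£70,000) is divided into 2 shares of £35,000: Saskia and Marisol each take £35,000.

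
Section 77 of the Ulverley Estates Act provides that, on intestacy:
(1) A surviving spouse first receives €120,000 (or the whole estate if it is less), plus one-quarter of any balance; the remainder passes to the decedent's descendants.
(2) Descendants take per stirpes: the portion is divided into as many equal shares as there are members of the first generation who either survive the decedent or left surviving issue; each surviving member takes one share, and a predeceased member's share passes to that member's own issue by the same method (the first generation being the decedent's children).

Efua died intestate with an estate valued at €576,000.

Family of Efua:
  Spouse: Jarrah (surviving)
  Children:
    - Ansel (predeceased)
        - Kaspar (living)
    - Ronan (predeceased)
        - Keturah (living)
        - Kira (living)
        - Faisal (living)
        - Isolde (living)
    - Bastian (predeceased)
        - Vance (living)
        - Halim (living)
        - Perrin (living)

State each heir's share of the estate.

Jarrah first takes €120,000, leaving a balance of €456,000. Jarrah then takes one-quarter of the balance (€114,000), for a total of €234,000. The remaining €342,000 passes to the descendants.
The descendants' portion (€342,000) is divided into 3 shares of €114,000: Ansel's €114,000 share passes to Ansel's issue; Ronan's €114,000 share passes to Ronan's issue; Bastian's €114,000 share passes to Bastian's issue.
Ansel's share (€114,000) passes entirely to Kaspar.
Ronan's share (€114,000) is divided into 4 shares of €28,500: Keturah, Kira, Faisal, and Isolde each take €28,500.
Bastian's share (€114,000) is divided into 3 shares of €38,000: Vance, Halim, and Perrin each take €38,000.

Jarrah: €234,000; Kaspar: €114,000; Keturah: €28,500; Kira: €28,500; Faisal: €28,500; Isolde: €28,500; Vance: €38,000; Halim: €38,000; Perrin: €38,000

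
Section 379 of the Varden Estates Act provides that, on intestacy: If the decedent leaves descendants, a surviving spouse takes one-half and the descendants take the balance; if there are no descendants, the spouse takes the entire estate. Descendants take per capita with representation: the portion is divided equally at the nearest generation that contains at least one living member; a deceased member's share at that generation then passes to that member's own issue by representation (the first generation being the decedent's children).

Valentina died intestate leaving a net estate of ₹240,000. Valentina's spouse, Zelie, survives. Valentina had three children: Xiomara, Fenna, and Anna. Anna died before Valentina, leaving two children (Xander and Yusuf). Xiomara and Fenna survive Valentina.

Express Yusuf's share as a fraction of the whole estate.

Zelie takes one-half of ₹240,000 = ₹120,000. The remaining ₹120,000 passes to the descendants.
The descendants' portion (₹120,000) is divided into 3 shares of ₹40,000: Xiomara and Fenna each take ₹40,000; Anna's ₹40,000 share passes to Anna's issue.
Anna's share (₹40,000) is divided into 2 shares of ₹20,000: Xander and Yusuf each take ₹20,000.

Yusuf receives 1/12 of the estate.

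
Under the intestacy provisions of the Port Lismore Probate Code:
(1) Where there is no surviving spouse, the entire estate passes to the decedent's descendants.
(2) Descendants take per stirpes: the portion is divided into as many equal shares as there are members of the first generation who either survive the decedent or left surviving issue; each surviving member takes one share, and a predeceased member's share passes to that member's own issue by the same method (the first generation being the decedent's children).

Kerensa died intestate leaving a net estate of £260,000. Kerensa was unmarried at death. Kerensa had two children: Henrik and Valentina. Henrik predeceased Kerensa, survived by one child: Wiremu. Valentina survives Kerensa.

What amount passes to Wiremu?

Wiremu receives £130,000.

The entire £260,000 passes to the descendants.
That amount (£260,000) is divided into 2 shares of £130,000: Valentina takes £130,000; Henrik's £130,000 share passes to Henrik's issue.
Henrik's share (£130,000) passes entirely to Wiremu.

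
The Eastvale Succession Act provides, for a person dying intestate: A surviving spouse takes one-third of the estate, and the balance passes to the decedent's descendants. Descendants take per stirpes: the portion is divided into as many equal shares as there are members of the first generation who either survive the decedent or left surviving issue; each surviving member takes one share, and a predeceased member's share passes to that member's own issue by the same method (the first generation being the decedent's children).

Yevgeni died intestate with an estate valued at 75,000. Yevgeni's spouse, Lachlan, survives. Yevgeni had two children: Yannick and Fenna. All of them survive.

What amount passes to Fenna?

Lachlan takes one-third of 75,000 = 25,000. The remaining 50,000 passes to the descendants.
The descendants' portion (50,000) is divided into 2 shares of 25,000: Yannick and Fenna each take 25,000.

Fenna receives 25,000.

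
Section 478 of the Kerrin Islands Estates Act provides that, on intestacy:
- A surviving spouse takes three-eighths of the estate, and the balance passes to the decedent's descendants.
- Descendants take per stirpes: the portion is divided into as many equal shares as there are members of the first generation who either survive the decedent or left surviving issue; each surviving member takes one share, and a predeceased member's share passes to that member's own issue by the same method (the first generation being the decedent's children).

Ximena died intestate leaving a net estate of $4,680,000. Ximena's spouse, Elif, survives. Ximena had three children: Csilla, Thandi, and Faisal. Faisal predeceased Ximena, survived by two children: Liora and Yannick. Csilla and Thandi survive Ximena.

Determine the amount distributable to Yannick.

Yannick receives $487,500.

Elif takes three-eighths of $4,680,000 = $1,755,000. The remaining $2,925,000 passes to the descendants.
The descendants' portion ($2,925,000) is divided into 3 shares of $975,000: Csilla and Thandi each take $975,000; Faisal's $975,000 share passes to Faisal's issue.
Faisal's share ($975,000) is divided into 2 shares of $487,500: Liora and Yannick each take $487,500.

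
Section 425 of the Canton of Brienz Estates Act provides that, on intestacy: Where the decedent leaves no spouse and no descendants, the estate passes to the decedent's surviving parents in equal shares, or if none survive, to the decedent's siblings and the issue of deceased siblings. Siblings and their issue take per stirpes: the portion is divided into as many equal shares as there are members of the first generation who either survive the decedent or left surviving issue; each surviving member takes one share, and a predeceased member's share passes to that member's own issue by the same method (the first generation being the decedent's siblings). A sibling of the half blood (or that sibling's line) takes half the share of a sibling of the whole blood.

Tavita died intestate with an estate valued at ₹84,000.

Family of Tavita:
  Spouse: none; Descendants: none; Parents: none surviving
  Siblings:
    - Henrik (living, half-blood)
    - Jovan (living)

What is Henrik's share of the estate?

Henrik receives ₹28,000.

The entire ₹84,000 passes to the siblings and their issue.
Counting each half-blood sibling's line as half a unit, there are 3/2 units in ₹84,000, so one unit is ₹56,000. Whole-blood lines (Jovan) take ₹56,000 each; half-blood lines (Henrik) take ₹28,000 each.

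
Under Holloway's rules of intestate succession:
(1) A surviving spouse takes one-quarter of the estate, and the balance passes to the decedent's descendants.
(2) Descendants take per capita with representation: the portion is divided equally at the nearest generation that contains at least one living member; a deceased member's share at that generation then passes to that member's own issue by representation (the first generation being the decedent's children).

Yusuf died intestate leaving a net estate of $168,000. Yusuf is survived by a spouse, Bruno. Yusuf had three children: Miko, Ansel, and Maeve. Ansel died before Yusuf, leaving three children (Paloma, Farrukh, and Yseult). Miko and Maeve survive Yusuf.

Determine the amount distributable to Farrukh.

Bruno takes one-quarter of $168,000 = $42,000. The remaining $126,000 passes to the descendants.
The descendants' portion ($126,000) is divided into 3 shares of $42,000: Miko and Maeve each take $42,000; Ansel's $42,000 share passes to Ansel's issue.
Ansel's share ($42,000) is divided into 3 shares of $14,000: Paloma, Farrukh, and Yseult each take $14,000.

Farrukh receives $14,000.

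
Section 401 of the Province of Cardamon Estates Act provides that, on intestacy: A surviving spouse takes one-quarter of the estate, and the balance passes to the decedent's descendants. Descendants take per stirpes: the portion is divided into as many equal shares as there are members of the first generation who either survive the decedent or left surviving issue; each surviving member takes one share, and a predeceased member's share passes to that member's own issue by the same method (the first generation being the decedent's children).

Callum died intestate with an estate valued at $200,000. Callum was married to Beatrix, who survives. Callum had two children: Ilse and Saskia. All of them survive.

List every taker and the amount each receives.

Beatrix takes one-quarter of $200,000 = $50,000. The remaining $150,000 passes to the descendants.
The descendants' portion ($150,000) is divided into 2 shares of $75,000: Ilse and Saskia each take $75,000.

Beatrix: $50,000; Ilse: $75,000; Saskia: $75,000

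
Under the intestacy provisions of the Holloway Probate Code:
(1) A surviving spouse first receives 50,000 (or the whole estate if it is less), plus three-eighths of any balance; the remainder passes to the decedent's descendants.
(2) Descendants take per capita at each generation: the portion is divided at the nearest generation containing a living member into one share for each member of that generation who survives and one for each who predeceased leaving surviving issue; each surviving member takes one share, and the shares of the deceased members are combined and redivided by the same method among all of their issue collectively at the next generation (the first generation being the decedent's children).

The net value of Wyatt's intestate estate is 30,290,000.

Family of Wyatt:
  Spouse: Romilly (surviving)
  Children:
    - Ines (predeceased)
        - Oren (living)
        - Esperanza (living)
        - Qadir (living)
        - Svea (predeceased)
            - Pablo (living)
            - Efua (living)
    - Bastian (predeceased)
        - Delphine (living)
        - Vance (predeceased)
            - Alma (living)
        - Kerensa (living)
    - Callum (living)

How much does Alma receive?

Alma receives 1,200,000.

Romilly first takes 50,000, leaving a balance of 30,240,000. Romilly then takes three-eighths of the balance (11,340,000), for a total of 11,390,000. The remaining 18,900,000 passes to the descendants.
The descendants' portion (18,900,000) is divided at the children's generation into 3 shares of 6,300,000. Callum takes 6,300,000. The 2 shares of the deceased (Ines and Bastian) are combined into a pool of 12,600,000.
That pool (12,600,000) is divided at the grandchildren's generation into 7 shares of 1,800,000. Oren, Esperanza, Qadir, Delphine, and Kerensa each take 1,800,000. The 2 shares of the deceased (Svea and Vance) are combined into a pool of 3,600,000.
That pool (3,600,000) is divided at the great-grandchildren's generation equally among Pablo, Efua, and Alma: 1,200,000 each.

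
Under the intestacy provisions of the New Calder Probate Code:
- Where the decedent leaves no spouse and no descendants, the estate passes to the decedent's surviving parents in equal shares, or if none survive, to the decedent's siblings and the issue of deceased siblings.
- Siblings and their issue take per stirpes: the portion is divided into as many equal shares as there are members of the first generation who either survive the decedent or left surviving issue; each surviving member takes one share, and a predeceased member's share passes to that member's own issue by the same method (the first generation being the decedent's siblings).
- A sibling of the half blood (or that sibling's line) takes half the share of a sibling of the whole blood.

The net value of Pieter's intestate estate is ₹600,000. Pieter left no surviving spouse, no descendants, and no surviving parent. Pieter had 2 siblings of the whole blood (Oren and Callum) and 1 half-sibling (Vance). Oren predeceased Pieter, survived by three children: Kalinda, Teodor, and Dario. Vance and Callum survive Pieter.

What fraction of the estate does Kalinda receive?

Kalinda receives 2/15 of the estate.

The entire ₹600,000 passes to the siblings and their issue.
Counting each half-blood sibling's line as half a unit, there are 5/2 units in ₹600,000, so one unit is ₹240,000. Whole-blood lines (Oren and Callum) take ₹240,000 each; half-blood lines (Vance) take ₹120,000 each.
Oren's share (₹240,000) is divided into 3 shares of ₹80,000: Kalinda, Teodor, and Dario each take ₹80,000.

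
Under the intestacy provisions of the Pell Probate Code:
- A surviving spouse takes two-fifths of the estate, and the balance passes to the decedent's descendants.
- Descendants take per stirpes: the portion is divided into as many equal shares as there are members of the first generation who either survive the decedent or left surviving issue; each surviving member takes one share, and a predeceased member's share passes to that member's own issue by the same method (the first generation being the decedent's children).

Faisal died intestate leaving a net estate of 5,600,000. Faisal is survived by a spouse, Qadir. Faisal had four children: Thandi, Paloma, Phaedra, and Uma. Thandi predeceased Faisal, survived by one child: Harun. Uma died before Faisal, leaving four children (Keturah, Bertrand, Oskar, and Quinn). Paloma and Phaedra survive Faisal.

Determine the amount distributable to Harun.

Harun receives 840,000.

Qadir takes two-fifths of 5,600,000 = 2,240,000. The remaining 3,360,000 passes to the descendants.
The descendants' portion (3,360,000) is divided into 4 shares of 840,000: Paloma and Phaedra each take 840,000; Thandi's 840,000 share passes to Thandi's issue; Uma's 840,000 share passes to Uma's issue.
Thandi's share (840,000) passes entirely to Harun.
Uma's share (840,000) is divided into 4 shares of 210,000: Keturah, Bertrand, Oskar, and Quinn each take 210,000.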